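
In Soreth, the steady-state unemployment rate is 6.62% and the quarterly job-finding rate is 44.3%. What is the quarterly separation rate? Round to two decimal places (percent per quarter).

From u* = s/(s+f): s = u·f/(1−u).
s = 0.0662 × 44.3 / (1 − 0.0662) = 2.9327 / 0.9338 ≈ 3.14% per quarter.

Separation rate ≈ 3.14% per quarter.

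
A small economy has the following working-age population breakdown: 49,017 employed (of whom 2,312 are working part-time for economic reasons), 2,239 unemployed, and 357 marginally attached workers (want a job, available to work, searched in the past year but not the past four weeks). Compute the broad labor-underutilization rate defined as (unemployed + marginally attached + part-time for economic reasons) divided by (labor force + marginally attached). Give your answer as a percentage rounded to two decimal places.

Broad underutilization rate ≈ 9.51%.

Labor force = 49,017 + 2,239 = 51,256.
Numerator = 2,239 + 357 + 2,312 = 4,908.
Denominator = 51,256 + 357 = 51,613.
Broad rate = 4,908 / 51,613 = 9.51%.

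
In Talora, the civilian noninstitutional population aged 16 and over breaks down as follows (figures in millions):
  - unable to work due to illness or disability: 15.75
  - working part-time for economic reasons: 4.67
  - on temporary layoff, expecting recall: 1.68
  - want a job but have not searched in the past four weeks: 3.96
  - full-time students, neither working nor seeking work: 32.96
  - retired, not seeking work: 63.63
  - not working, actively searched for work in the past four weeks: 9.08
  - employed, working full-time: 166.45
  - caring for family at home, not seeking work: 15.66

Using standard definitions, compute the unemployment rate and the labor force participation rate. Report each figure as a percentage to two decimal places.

Unemployment rate ≈ 5.92%; labor force participation rate ≈ 57.95%.

Employed = 4.67 + 166.45 = 171.12 million (anyone who worked, including part-time for economic reasons, counts as employed).
Unemployed = 1.68 + 9.08 = 10.76 million (jobless and actively searching, or on temporary layoff).
Labor force = 171.12 + 10.76 = 181.88 million.
Not in labor force = 15.75 + 3.96 + 32.96 + 63.63 + 15.66 = 131.96 million (those not working and not actively searching are outside the labor force — including those who want a job but have given up searching).
Civilian working-age population = 181.88 + 131.96 = 313.84 million.
Unemployment rate = 10.76 / 181.88 = 5.92%.
Labor force participation rate = 181.88 / 313.84 = 57.95%.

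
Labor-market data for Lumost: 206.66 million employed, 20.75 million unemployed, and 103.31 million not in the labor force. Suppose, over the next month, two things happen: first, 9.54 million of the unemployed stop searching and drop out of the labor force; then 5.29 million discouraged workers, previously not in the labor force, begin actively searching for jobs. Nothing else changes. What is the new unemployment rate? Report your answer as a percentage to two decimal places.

Initially, labor force = 206.66 + 20.75 = 227.41 million, so u = 20.75/227.41 = 9.12%.
After the first change, unemployed and labor force both fall by 9.54 → E = 206.66, U = 11.21, labor force = 217.87 million.
After the second change, unemployed and labor force both rise by 5.29 → E = 206.66, U = 16.50, labor force = 223.16 million.
New unemployment rate = 16.50 / 223.16 = 7.39%.

New unemployment rate ≈ 7.39%.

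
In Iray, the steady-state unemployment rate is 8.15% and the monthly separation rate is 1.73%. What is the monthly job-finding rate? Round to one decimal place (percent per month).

Job-finding rate ≈ 19.5% per month.

From u* = s/(s+f): f = s·(1−u)/u.
f = 1.73 × (1 − 0.0815) / 0.0815 = 1.5890 / 0.0815 ≈ 19.5% per month.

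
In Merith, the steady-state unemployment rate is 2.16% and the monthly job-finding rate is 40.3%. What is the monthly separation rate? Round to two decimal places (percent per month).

From u* = s/(s+f): s = u·f/(1−u).
s = 0.0216 × 40.3 / (1 − 0.0216) = 0.8705 / 0.9784 ≈ 0.89% per month.

Separation rate ≈ 0.89% per month.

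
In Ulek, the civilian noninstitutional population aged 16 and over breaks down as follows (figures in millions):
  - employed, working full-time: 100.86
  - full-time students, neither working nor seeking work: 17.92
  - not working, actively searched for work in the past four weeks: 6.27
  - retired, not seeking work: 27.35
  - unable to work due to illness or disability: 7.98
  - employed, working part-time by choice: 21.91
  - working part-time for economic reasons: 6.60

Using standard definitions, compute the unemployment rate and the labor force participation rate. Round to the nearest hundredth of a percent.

Employed = 100.86 + 21.91 + 6.60 = 129.37 million (anyone who worked, including part-time for economic reasons, counts as employed).
Unemployed = 6.27 million.
Labor force = 129.37 + 6.27 = 135.64 million.
Not in labor force = 17.92 + 27.35 + 7.98 = 53.25 million (those not working and not actively searching are outside the labor force).
Civilian working-age population = 135.64 + 53.25 = 188.89 million.
Unemployment rate = 6.27 / 135.64 = 4.62%.
Labor force participation rate = 135.64 / 188.89 = 71.81%.

Unemployment rate ≈ 4.62%; labor force participation rate ≈ 71.81%.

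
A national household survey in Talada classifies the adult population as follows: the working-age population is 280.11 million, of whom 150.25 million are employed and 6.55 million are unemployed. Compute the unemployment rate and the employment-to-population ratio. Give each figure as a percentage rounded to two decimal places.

Unemployment rate ≈ 4.18%; employment-population ratio ≈ 53.64%.

Labor force = employed + unemployed = 150.25 + 6.55 = 156.80 million.
Unemployment rate = 6.55 / 156.80 = 4.18%.
Employment-population ratio = 150.25 / 280.11 = 53.64%.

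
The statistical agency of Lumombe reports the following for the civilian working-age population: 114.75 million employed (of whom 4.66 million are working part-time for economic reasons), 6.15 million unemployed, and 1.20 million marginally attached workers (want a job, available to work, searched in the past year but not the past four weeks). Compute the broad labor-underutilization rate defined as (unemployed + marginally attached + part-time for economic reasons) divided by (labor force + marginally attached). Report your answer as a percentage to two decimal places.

Labor force = 114.75 + 6.15 = 120.90 million.
Numerator = 6.15 + 1.20 + 4.66 = 12.01 million.
Denominator = 120.90 + 1.20 = 122.10 million.
Broad rate = 12.01 / 122.10 = 9.84%.

Broad underutilization rate ≈ 9.84%.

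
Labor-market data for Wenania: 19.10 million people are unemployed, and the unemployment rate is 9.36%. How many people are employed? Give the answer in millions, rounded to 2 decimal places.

About 184.96 million are employed.

Labor force = U / u = 19.10 / 0.0936 ≈ 204.06 million.
Employed = labor force − unemployed = 204.06 − 19.10 = 184.96 million.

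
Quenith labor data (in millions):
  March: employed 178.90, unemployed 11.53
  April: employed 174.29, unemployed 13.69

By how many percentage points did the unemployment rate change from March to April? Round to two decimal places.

The unemployment rate changed by +1.23 percentage points.

March: labor force = 178.90 + 11.53 = 190.43; u = 11.53/190.43 = 6.05%.
April: labor force = 174.29 + 13.69 = 187.98; u = 13.69/187.98 = 7.28%.
Change = 7.28% − 6.05% = +1.23 pp.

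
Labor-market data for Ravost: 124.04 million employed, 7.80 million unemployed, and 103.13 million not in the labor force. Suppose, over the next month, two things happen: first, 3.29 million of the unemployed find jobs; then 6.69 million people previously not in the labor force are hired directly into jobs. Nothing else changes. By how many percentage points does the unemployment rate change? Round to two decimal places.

The unemployment rate changes by −2.66 percentage points.

Initially, labor force = 124.04 + 7.80 = 131.84 million, so u = 7.80/131.84 = 5.92%.
After the first change, unemployed falls and employed rises by 3.29; labor force unchanged → E = 127.33, U = 4.51, labor force = 131.84 million.
After the second change, employed and labor force both rise by 6.69; unemployed unchanged → E = 134.02, U = 4.51, labor force = 138.53 million.
New unemployment rate = 4.51 / 138.53 = 3.26%.
Change = 3.26% − 5.92% = −2.66 percentage points.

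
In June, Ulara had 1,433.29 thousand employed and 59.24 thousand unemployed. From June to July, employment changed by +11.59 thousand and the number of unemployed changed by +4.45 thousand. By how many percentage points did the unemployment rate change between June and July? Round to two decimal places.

June: labor force = 1,433.29 + 59.24 = 1,492.53; u = 59.24/1,492.53 = 3.97%.
July: labor force = 1,444.88 + 63.69 = 1,508.57; u = 63.69/1,508.57 = 4.22%.
Change = 4.22% − 3.97% = +0.25 pp.

The unemployment rate changed by +0.25 percentage points.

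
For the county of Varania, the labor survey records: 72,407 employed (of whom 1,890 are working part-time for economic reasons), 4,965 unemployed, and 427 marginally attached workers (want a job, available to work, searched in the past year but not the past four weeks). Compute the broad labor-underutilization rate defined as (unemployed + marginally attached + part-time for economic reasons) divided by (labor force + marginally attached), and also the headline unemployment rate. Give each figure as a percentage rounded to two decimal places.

Broad underutilization rate ≈ 9.36%; headline unemployment rate ≈ 6.42%.

Labor force = 72,407 + 4,965 = 77,372.
Numerator = 4,965 + 427 + 1,890 = 7,282.
Denominator = 77,372 + 427 = 77,799.
Broad rate = 7,282 / 77,799 = 9.36%.
Headline unemployment rate = 4,965 / 77,372 = 6.42%.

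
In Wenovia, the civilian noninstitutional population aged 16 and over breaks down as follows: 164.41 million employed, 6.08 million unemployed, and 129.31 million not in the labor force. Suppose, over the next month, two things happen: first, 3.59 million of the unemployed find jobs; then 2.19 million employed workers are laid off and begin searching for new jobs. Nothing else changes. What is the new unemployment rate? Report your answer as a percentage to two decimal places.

Initially, labor force = 164.41 + 6.08 = 170.49 million, so u = 6.08/170.49 = 3.57%.
After the first change, unemployed falls and employed rises by 3.59; labor force unchanged → E = 168.00, U = 2.49, labor force = 170.49 million.
After the second change, employed falls and unemployed rises by 2.19; labor force unchanged → E = 165.81, U = 4.68, labor force = 170.49 million.
New unemployment rate = 4.68 / 170.49 = 2.75%.

New unemployment rate ≈ 2.75%.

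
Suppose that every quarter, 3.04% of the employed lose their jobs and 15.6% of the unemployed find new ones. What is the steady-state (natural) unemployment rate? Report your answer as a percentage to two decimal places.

Steady-state unemployment rate ≈ 16.31%.

At steady state the flows balance: s·E = f·U, so U/(E+U) = s/(s+f).
u* = 3.04 / (3.04 + 15.6) = 3.04 / 18.64 = 16.31%.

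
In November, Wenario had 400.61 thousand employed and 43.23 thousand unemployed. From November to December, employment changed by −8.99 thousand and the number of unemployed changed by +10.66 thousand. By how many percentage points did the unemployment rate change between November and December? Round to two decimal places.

The unemployment rate changed by +2.36 percentage points.

November: labor force = 400.61 + 43.23 = 443.84; u = 43.23/443.84 = 9.74%.
December: labor force = 391.62 + 53.89 = 445.51; u = 53.89/445.51 = 12.10%.
Change = 12.10% − 9.74% = +2.36 pp.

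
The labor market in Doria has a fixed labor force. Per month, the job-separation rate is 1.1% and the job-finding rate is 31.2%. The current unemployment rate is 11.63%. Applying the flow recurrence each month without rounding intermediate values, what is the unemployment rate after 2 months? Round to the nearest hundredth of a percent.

With a fixed labor force, u_{t+1} = u_t + s·(1−u_t) − f·u_t = u_t·(1−s−f) + s.
Here 1−s−f = 0.677 and s = 0.011.
u_1 = 0.116300 × 0.677 + 0.011 = 0.089735.
u_2 = 0.089735 × 0.677 + 0.011 = 0.071751.

Unemployment rate after two months ≈ 7.18%.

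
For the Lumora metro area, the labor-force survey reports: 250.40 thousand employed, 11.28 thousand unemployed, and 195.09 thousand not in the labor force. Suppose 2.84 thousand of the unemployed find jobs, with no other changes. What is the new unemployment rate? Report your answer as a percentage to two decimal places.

Initially, labor force = 250.40 + 11.28 = 261.68 thousand, so u = 11.28/261.68 = 4.31%.
After the change, unemployed falls and employed rises by 2.84; labor force unchanged → E = 253.24, U = 8.44, labor force = 261.68 thousand.
New unemployment rate = 8.44 / 261.68 = 3.23%.

New unemployment rate ≈ 3.23%.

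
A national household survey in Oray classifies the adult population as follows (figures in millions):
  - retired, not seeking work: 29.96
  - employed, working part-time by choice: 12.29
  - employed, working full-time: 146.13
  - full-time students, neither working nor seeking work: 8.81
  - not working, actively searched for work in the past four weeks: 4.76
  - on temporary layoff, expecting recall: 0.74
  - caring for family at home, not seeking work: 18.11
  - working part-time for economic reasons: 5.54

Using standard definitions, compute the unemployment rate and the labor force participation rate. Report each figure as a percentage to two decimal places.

Unemployment rate ≈ 3.25%; labor force participation rate ≈ 74.87%.

Employed = 12.29 + 146.13 + 5.54 = 163.96 million (anyone who worked, including part-time for economic reasons, counts as employed).
Unemployed = 4.76 + 0.74 = 5.50 million (jobless and actively searching, or on temporary layoff).
Labor force = 163.96 + 5.50 = 169.46 million.
Not in labor force = 29.96 + 8.81 + 18.11 = 56.88 million (those not working and not actively searching are outside the labor force).
Civilian working-age population = 169.46 + 56.88 = 226.34 million.
Unemployment rate = 5.50 / 169.46 = 3.25%.
Labor force participation rate = 169.46 / 226.34 = 74.87%.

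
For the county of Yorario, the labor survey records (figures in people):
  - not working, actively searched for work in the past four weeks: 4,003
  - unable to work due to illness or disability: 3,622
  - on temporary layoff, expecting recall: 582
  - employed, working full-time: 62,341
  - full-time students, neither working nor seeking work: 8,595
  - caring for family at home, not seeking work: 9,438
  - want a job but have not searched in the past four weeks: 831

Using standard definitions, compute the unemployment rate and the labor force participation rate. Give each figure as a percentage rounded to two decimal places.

Unemployment rate ≈ 6.85%; labor force participation rate ≈ 74.85%.

Employed = 62,341.
Unemployed = 4,003 + 582 = 4,585 (jobless and actively searching, or on temporary layoff).
Labor force = 62,341 + 4,585 = 66,926.
Not in labor force = 3,622 + 8,595 + 9,438 + 831 = 22,486 (those not working and not actively searching are outside the labor force — including those who want a job but have given up searching).
Civilian working-age population = 66,926 + 22,486 = 89,412.
Unemployment rate = 4,585 / 66,926 = 6.85%.
Labor force participation rate = 66,926 / 89,412 = 74.85%.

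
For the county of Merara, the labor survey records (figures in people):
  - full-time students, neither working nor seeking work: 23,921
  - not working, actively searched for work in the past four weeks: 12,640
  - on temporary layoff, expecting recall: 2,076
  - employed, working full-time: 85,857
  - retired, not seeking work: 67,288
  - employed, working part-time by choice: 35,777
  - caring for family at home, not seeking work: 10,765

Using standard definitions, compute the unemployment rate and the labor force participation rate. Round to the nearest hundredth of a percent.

Unemployment rate ≈ 10.79%; labor force participation rate ≈ 57.21%.

Employed = 85,857 + 35,777 = 121,634.
Unemployed = 12,640 + 2,076 = 14,716 (jobless and actively searching, or on temporary layoff).
Labor force = 121,634 + 14,716 = 136,350.
Not in labor force = 23,921 + 67,288 + 10,765 = 101,974 (those not working and not actively searching are outside the labor force).
Civilian working-age population = 136,350 + 101,974 = 238,324.
Unemployment rate = 14,716 / 136,350 = 10.79%.
Labor force participation rate = 136,350 / 238,324 = 57.21%.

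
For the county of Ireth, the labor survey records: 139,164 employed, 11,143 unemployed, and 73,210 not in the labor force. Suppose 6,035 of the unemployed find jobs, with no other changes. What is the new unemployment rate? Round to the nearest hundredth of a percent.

Initially, labor force = 139,164 + 11,143 = 150,307, so u = 11,143/150,307 = 7.41%.
After the change, unemployed falls and employed rises by 6,035; labor force unchanged → E = 145,199, U = 5,108, labor force = 150,307.
New unemployment rate = 5,108 / 150,307 = 3.40%.

New unemployment rate ≈ 3.40%.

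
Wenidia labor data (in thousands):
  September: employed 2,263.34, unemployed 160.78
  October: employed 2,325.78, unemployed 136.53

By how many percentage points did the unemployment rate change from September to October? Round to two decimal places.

The unemployment rate changed by −1.09 percentage points.

September: labor force = 2,263.34 + 160.78 = 2,424.12; u = 160.78/2,424.12 = 6.63%.
October: labor force = 2,325.78 + 136.53 = 2,462.31; u = 136.53/2,462.31 = 5.54%.
Change = 5.54% − 6.63% = −1.09 pp.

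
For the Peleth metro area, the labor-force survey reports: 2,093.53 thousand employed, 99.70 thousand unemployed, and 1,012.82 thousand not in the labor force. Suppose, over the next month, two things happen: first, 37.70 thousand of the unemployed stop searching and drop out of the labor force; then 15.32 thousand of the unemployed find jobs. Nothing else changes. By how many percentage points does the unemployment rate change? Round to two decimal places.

Initially, labor force = 2,093.53 + 99.70 = 2,193.23 thousand, so u = 99.70/2,193.23 = 4.55%.
After the first change, unemployed and labor force both fall by 37.70 → E = 2,093.53, U = 62.00, labor force = 2,155.53 thousand.
After the second change, unemployed falls and employed rises by 15.32; labor force unchanged → E = 2,108.85, U = 46.68, labor force = 2,155.53 thousand.
New unemployment rate = 46.68 / 2,155.53 = 2.17%.
Change = 2.17% − 4.55% = −2.38 percentage points.

The unemployment rate changes by −2.38 percentage points.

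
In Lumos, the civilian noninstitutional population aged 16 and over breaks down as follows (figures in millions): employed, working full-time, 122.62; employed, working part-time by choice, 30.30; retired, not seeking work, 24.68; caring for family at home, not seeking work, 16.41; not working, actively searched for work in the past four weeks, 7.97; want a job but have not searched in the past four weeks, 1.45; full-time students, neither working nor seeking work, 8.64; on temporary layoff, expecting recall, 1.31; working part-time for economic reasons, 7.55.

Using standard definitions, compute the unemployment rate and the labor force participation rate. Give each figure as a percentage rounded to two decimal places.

Unemployment rate ≈ 5.47%; labor force participation rate ≈ 76.83%.

Employed = 122.62 + 30.30 + 7.55 = 160.47 million (anyone who worked, including part-time for economic reasons, counts as employed).
Unemployed = 7.97 + 1.31 = 9.28 million (jobless and actively searching, or on temporary layoff).
Labor force = 160.47 + 9.28 = 169.75 million.
Not in labor force = 24.68 + 16.41 + 1.45 + 8.64 = 51.18 million (those not working and not actively searching are outside the labor force — including those who want a job but have given up searching).
Civilian working-age population = 169.75 + 51.18 = 220.93 million.
Unemployment rate = 9.28 / 169.75 = 5.47%.
Labor force participation rate = 169.75 / 220.93 = 76.83%.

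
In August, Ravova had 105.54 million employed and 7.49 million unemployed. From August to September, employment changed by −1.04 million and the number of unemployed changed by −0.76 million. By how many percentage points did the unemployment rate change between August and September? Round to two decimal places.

August: labor force = 105.54 + 7.49 = 113.03; u = 7.49/113.03 = 6.63%.
September: labor force = 104.50 + 6.73 = 111.23; u = 6.73/111.23 = 6.05%.
Change = 6.05% − 6.63% = −0.58 pp.

The unemployment rate changed by −0.58 percentage points.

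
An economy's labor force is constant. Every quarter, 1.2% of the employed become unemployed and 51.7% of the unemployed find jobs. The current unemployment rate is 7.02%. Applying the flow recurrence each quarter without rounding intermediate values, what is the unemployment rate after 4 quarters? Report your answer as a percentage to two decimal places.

With a fixed labor force, u_{t+1} = u_t + s·(1−u_t) − f·u_t = u_t·(1−s−f) + s.
Here 1−s−f = 0.471 and s = 0.012.
u_1 = 0.070200 × 0.471 + 0.012 = 0.045064.
u_2 = 0.045064 × 0.471 + 0.012 = 0.033225.
u_3 = 0.033225 × 0.471 + 0.012 = 0.027649.
u_4 = 0.027649 × 0.471 + 0.012 = 0.025023.

Unemployment rate after four quarters ≈ 2.50%.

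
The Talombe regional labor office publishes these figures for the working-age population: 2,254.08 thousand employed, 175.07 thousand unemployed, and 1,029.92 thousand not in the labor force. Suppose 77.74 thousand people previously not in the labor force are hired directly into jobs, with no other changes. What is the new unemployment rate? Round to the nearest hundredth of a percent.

Initially, labor force = 2,254.08 + 175.07 = 2,429.15 thousand, so u = 175.07/2,429.15 = 7.21%.
After the change, employed and labor force both rise by 77.74; unemployed unchanged → E = 2,331.82, U = 175.07, labor force = 2,506.89 thousand.
New unemployment rate = 175.07 / 2,506.89 = 6.98%.

New unemployment rate ≈ 6.98%.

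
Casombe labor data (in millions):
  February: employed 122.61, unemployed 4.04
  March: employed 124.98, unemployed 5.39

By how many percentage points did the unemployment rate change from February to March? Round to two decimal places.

The unemployment rate changed by +0.94 percentage points.

February: labor force = 122.61 + 4.04 = 126.65; u = 4.04/126.65 = 3.19%.
March: labor force = 124.98 + 5.39 = 130.37; u = 5.39/130.37 = 4.13%.
Change = 4.13% − 3.19% = +0.94 pp.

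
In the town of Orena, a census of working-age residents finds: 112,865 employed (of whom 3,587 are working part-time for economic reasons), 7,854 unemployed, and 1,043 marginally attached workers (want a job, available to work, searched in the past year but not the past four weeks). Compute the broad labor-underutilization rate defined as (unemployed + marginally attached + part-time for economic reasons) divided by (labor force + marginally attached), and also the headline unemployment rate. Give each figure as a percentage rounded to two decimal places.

Labor force = 112,865 + 7,854 = 120,719.
Numerator = 7,854 + 1,043 + 3,587 = 12,484.
Denominator = 120,719 + 1,043 = 121,762.
Broad rate = 12,484 / 121,762 = 10.25%.
Headline unemployment rate = 7,854 / 120,719 = 6.51%.

Broad underutilization rate ≈ 10.25%; headline unemployment rate ≈ 6.51%.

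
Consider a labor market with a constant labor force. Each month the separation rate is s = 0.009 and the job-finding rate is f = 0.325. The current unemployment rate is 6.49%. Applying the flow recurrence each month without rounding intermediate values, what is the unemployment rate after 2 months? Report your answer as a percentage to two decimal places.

Unemployment rate after two months ≈ 4.38%.

With a fixed labor force, u_{t+1} = u_t + s·(1−u_t) − f·u_t = u_t·(1−s−f) + s.
Here 1−s−f = 0.666 and s = 0.009.
u_1 = 0.064900 × 0.666 + 0.009 = 0.052223.
u_2 = 0.052223 × 0.666 + 0.009 = 0.043781.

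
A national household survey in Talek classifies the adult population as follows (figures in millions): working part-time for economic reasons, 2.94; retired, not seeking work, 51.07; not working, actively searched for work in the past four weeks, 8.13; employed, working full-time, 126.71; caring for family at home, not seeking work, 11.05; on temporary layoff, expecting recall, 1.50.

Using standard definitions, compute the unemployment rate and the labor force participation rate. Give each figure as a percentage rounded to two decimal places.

Employed = 2.94 + 126.71 = 129.65 million (anyone who worked, including part-time for economic reasons, counts as employed).
Unemployed = 8.13 + 1.50 = 9.63 million (jobless and actively searching, or on temporary layoff).
Labor force = 129.65 + 9.63 = 139.28 million.
Not in labor force = 51.07 + 11.05 = 62.12 million (those not working and not actively searching are outside the labor force).
Civilian working-age population = 139.28 + 62.12 = 201.40 million.
Unemployment rate = 9.63 / 139.28 = 6.91%.
Labor force participation rate = 139.28 / 201.40 = 69.16%.

Unemployment rate ≈ 6.91%; labor force participation rate ≈ 69.16%.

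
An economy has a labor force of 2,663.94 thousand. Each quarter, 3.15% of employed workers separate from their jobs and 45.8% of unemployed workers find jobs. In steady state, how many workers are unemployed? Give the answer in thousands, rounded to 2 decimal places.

About 171.43 thousand are unemployed in steady state.

Steady-state unemployment rate u* = s/(s+f) = 3.15/(3.15+45.8) = 0.064351.
Unemployed = u* × labor force = 0.064351 × 2,663.94 ≈ 171.43 thousand.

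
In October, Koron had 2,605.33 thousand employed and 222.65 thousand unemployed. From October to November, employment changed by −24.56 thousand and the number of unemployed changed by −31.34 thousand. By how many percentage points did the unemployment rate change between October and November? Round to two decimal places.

The unemployment rate changed by −0.97 percentage points.

October: labor force = 2,605.33 + 222.65 = 2,827.98; u = 222.65/2,827.98 = 7.87%.
November: labor force = 2,580.77 + 191.31 = 2,772.08; u = 191.31/2,772.08 = 6.90%.
Change = 6.90% − 7.87% = −0.97 pp.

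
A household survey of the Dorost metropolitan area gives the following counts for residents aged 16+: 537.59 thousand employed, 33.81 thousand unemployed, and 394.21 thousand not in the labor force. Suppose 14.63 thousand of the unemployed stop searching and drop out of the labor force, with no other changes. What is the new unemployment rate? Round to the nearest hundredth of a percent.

New unemployment rate ≈ 3.44%.

Initially, labor force = 537.59 + 33.81 = 571.40 thousand, so u = 33.81/571.40 = 5.92%.
After the change, unemployed and labor force both fall by 14.63 → E = 537.59, U = 19.18, labor force = 556.77 thousand.
New unemployment rate = 19.18 / 556.77 = 3.44%.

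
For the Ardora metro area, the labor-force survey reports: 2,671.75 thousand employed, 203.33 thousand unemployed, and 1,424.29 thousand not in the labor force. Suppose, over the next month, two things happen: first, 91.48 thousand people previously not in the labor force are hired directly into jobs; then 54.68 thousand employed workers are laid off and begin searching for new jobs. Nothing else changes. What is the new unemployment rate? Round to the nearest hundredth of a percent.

New unemployment rate ≈ 8.70%.

Initially, labor force = 2,671.75 + 203.33 = 2,875.08 thousand, so u = 203.33/2,875.08 = 7.07%.
After the first change, employed and labor force both rise by 91.48; unemployed unchanged → E = 2,763.23, U = 203.33, labor force = 2,966.56 thousand.
After the second change, employed falls and unemployed rises by 54.68; labor force unchanged → E = 2,708.55, U = 258.01, labor force = 2,966.56 thousand.
New unemployment rate = 258.01 / 2,966.56 = 8.70%.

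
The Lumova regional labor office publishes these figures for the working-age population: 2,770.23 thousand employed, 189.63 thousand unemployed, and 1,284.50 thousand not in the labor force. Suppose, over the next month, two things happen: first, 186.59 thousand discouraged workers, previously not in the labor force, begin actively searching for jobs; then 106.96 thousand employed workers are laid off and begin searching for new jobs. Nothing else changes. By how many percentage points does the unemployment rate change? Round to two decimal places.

The unemployment rate changes by +8.95 percentage points.

Initially, labor force = 2,770.23 + 189.63 = 2,959.86 thousand, so u = 189.63/2,959.86 = 6.41%.
After the first change, unemployed and labor force both rise by 186.59 → E = 2,770.23, U = 376.22, labor force = 3,146.45 thousand.
After the second change, employed falls and unemployed rises by 106.96; labor force unchanged → E = 2,663.27, U = 483.18, labor force = 3,146.45 thousand.
New unemployment rate = 483.18 / 3,146.45 = 15.36%.
Change = 15.36% − 6.41% = +8.95 percentage points.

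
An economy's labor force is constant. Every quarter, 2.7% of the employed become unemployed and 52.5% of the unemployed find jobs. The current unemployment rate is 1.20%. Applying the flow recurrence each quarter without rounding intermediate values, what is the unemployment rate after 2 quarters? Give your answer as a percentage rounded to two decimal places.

With a fixed labor force, u_{t+1} = u_t + s·(1−u_t) − f·u_t = u_t·(1−s−f) + s.
Here 1−s−f = 0.448 and s = 0.027.
u_1 = 0.012000 × 0.448 + 0.027 = 0.032376.
u_2 = 0.032376 × 0.448 + 0.027 = 0.041504.

Unemployment rate after two quarters ≈ 4.15%.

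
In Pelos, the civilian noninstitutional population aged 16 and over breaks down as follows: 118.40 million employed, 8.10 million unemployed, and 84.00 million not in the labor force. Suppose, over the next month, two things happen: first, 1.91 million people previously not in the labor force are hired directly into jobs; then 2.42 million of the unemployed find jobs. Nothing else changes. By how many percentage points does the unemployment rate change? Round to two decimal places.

Initially, labor force = 118.40 + 8.10 = 126.50 million, so u = 8.10/126.50 = 6.40%.
After the first change, employed and labor force both rise by 1.91; unemployed unchanged → E = 120.31, U = 8.10, labor force = 128.41 million.
After the second change, unemployed falls and employed rises by 2.42; labor force unchanged → E = 122.73, U = 5.68, labor force = 128.41 million.
New unemployment rate = 5.68 / 128.41 = 4.42%.
Change = 4.42% − 6.40% = −1.98 percentage points.

The unemployment rate changes by −1.98 percentage points.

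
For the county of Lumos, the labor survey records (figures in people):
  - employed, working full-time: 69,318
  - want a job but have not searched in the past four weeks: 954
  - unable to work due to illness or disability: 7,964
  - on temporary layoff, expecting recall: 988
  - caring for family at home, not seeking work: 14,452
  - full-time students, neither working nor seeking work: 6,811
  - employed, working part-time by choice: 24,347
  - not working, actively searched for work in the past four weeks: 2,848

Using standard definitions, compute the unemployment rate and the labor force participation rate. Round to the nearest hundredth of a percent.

Employed = 69,318 + 24,347 = 93,665.
Unemployed = 988 + 2,848 = 3,836 (jobless and actively searching, or on temporary layoff).
Labor force = 93,665 + 3,836 = 97,501.
Not in labor force = 954 + 7,964 + 14,452 + 6,811 = 30,181 (those not working and not actively searching are outside the labor force — including those who want a job but have given up searching).
Civilian working-age population = 97,501 + 30,181 = 127,682.
Unemployment rate = 3,836 / 97,501 = 3.93%.
Labor force participation rate = 97,501 / 127,682 = 76.36%.

Unemployment rate ≈ 3.93%; labor force participation rate ≈ 76.36%.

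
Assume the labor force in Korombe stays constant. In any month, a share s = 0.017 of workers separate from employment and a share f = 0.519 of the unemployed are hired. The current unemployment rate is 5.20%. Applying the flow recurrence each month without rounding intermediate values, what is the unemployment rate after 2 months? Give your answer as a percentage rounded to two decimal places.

With a fixed labor force, u_{t+1} = u_t + s·(1−u_t) − f·u_t = u_t·(1−s−f) + s.
Here 1−s−f = 0.464 and s = 0.017.
u_1 = 0.052000 × 0.464 + 0.017 = 0.041128.
u_2 = 0.041128 × 0.464 + 0.017 = 0.036083.

Unemployment rate after two months ≈ 3.61%.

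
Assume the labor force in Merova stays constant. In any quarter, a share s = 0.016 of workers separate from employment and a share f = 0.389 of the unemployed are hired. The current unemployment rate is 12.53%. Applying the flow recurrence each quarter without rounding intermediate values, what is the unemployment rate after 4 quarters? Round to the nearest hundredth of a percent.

With a fixed labor force, u_{t+1} = u_t + s·(1−u_t) − f·u_t = u_t·(1−s−f) + s.
Here 1−s−f = 0.595 and s = 0.016.
u_1 = 0.125300 × 0.595 + 0.016 = 0.090553.
u_2 = 0.090553 × 0.595 + 0.016 = 0.069879.
u_3 = 0.069879 × 0.595 + 0.016 = 0.057578.
u_4 = 0.057578 × 0.595 + 0.016 = 0.050259.

Unemployment rate after four quarters ≈ 5.03%.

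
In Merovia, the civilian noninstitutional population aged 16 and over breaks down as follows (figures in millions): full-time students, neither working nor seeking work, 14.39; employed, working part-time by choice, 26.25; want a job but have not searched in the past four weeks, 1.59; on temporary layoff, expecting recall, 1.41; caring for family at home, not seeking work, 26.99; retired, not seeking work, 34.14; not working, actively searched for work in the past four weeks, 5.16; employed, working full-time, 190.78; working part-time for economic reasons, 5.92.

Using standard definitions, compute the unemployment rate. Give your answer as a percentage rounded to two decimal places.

Unemployment rate ≈ 2.86%.

Employed = 26.25 + 190.78 + 5.92 = 222.95 million (anyone who worked, including part-time for economic reasons, counts as employed).
Unemployed = 1.41 + 5.16 = 6.57 million (jobless and actively searching, or on temporary layoff).
Labor force = 222.95 + 6.57 = 229.52 million.
Unemployment rate = 6.57 / 229.52 = 2.86%.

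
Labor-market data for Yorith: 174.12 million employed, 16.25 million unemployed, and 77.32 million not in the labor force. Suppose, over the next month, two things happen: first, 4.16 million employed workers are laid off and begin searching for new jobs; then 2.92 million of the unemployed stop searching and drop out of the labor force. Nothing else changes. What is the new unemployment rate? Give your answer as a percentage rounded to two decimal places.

Initially, labor force = 174.12 + 16.25 = 190.37 million, so u = 16.25/190.37 = 8.54%.
After the first change, employed falls and unemployed rises by 4.16; labor force unchanged → E = 169.96, U = 20.41, labor force = 190.37 million.
After the second change, unemployed and labor force both fall by 2.92 → E = 169.96, U = 17.49, labor force = 187.45 million.
New unemployment rate = 17.49 / 187.45 = 9.33%.

New unemployment rate ≈ 9.33%.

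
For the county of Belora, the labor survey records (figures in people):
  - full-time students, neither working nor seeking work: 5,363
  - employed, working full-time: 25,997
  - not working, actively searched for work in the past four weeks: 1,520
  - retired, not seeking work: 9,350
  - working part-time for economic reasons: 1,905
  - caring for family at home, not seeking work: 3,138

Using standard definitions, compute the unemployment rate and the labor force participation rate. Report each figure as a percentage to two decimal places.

Unemployment rate ≈ 5.17%; labor force participation rate ≈ 62.24%.

Employed = 25,997 + 1,905 = 27,902 (anyone who worked, including part-time for economic reasons, counts as employed).
Unemployed = 1,520.
Labor force = 27,902 + 1,520 = 29,422.
Not in labor force = 5,363 + 9,350 + 3,138 = 17,851 (those not working and not actively searching are outside the labor force).
Civilian working-age population = 29,422 + 17,851 = 47,273.
Unemployment rate = 1,520 / 29,422 = 5.17%.
Labor force participation rate = 29,422 / 47,273 = 62.24%.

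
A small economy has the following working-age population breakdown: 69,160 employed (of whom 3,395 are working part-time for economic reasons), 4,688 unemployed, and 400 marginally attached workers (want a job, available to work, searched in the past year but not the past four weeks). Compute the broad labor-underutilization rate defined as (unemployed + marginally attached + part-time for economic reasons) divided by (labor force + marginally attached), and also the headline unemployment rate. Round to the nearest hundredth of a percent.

Broad underutilization rate ≈ 11.43%; headline unemployment rate ≈ 6.35%.

Labor force = 69,160 + 4,688 = 73,848.
Numerator = 4,688 + 400 + 3,395 = 8,483.
Denominator = 73,848 + 400 = 74,248.
Broad rate = 8,483 / 74,248 = 11.43%.
Headline unemployment rate = 4,688 / 73,848 = 6.35%.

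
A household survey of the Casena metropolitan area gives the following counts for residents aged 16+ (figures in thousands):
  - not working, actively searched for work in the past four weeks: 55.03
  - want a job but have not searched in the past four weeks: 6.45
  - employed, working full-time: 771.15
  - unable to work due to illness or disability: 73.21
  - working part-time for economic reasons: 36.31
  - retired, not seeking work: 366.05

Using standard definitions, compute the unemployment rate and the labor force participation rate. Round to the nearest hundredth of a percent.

Unemployment rate ≈ 6.38%; labor force participation rate ≈ 65.93%.

Employed = 771.15 + 36.31 = 807.46 thousand (anyone who worked, including part-time for economic reasons, counts as employed).
Unemployed = 55.03 thousand.
Labor force = 807.46 + 55.03 = 862.49 thousand.
Not in labor force = 6.45 + 73.21 + 366.05 = 445.71 thousand (those not working and not actively searching are outside the labor force — including those who want a job but have given up searching).
Civilian working-age population = 862.49 + 445.71 = 1,308.20 thousand.
Unemployment rate = 55.03 / 862.49 = 6.38%.
Labor force participation rate = 862.49 / 1,308.20 = 65.93%.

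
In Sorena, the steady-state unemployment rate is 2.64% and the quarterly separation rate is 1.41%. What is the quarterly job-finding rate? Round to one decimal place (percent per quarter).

Job-finding rate ≈ 52.0% per quarter.

From u* = s/(s+f): f = s·(1−u)/u.
f = 1.41 × (1 − 0.0264) / 0.0264 = 1.3728 / 0.0264 ≈ 52.0% per quarter.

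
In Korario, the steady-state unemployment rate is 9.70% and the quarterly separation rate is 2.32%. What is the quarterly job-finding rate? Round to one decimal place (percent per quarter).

From u* = s/(s+f): f = s·(1−u)/u.
f = 2.32 × (1 − 0.0970) / 0.0970 = 2.0950 / 0.0970 ≈ 21.6% per quarter.

Job-finding rate ≈ 21.6% per quarter.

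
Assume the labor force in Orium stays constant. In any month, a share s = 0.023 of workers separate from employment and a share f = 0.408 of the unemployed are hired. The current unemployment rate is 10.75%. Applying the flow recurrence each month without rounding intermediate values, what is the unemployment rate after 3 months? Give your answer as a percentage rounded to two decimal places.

Unemployment rate after three months ≈ 6.33%.

With a fixed labor force, u_{t+1} = u_t + s·(1−u_t) − f·u_t = u_t·(1−s−f) + s.
Here 1−s−f = 0.569 and s = 0.023.
u_1 = 0.107500 × 0.569 + 0.023 = 0.084167.
u_2 = 0.084167 × 0.569 + 0.023 = 0.070891.
u_3 = 0.070891 × 0.569 + 0.023 = 0.063337.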